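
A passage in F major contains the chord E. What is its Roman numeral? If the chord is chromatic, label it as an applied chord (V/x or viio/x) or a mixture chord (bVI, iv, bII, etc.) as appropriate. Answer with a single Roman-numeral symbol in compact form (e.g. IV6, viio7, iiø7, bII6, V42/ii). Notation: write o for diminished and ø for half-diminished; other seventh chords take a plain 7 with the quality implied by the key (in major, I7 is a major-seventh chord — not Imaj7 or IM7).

V/iii

The pitches E-G#-B form a major triad rooted on E.
E is not a diatonic chord root with this quality in F major, but it lies a perfect fifth above A (iii), so the chord functions as an applied dominant of iii.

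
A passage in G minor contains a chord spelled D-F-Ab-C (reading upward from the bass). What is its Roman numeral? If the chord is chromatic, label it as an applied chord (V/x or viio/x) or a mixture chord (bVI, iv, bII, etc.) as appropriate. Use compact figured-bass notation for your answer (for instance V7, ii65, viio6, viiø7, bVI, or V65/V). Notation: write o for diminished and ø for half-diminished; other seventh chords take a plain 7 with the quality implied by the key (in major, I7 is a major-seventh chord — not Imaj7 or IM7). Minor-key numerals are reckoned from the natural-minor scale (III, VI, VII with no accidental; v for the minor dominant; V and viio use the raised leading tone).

viiø7/VI

The pitches D-F-Ab-C form a half-diminished seventh chord rooted on D.
D sits a half step below Eb (VI in G minor); a diminished chord there is the applied leading-tone chord of VI.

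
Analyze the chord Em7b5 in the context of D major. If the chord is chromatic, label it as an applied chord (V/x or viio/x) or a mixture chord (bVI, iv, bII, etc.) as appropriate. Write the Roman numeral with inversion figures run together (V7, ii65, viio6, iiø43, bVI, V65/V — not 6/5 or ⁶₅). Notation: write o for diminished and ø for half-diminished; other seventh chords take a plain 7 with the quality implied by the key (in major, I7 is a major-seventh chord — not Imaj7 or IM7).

iiø7

Stacked in thirds the chord is E-G-Bb-D: a half-diminished seventh chord on E.
E is the second degree of D major. This is the half-diminished supertonic seventh, borrowed from the parallel minor.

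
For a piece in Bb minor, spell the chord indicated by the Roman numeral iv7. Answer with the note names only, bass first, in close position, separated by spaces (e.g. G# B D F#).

Eb Gb Bb Db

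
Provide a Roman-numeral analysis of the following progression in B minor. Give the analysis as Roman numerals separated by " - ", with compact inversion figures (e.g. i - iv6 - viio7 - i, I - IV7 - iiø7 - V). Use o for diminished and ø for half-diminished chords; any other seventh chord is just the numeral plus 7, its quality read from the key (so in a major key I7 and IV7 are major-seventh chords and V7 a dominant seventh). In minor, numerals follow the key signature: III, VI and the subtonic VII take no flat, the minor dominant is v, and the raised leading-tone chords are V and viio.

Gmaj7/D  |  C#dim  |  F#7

Gmaj7/D: root G is the submediant; major seventh chord there is VI43.
C#dim has root C#, degree 2 in B minor, so iio.
F#7: root F# is the dominant; dominant seventh chord there is V7.

VI43 - iio - V7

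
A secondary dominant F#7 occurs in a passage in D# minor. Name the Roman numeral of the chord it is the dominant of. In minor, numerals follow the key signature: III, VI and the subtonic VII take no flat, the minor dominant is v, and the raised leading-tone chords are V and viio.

VI

The chord is a dominant seventh chord on F#.
A dominant resolves down a perfect fifth: F# → B. In D# minor, B is scale degree 6, i.e. VI.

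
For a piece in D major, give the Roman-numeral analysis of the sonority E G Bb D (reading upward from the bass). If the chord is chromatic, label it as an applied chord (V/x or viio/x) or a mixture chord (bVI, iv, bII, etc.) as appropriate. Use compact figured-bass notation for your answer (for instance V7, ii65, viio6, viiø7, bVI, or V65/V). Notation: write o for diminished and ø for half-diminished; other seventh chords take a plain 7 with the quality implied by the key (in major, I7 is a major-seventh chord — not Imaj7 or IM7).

iiø7

The pitches E-G-Bb-D form a half-diminished seventh chord rooted on E.
E is the second degree of D major. This is the half-diminished supertonic seventh, borrowed from the parallel minor.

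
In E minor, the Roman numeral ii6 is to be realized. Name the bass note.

A

ii in E minor has root F#; the chord is F#-A-C#.
The figure 6 means first inversion — the third is in the bass.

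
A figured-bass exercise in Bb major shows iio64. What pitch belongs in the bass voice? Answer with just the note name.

iio in Bb major has root C; the chord is C-Eb-Gb.
The figure 64 means second inversion — the fifth is in the bass.

Gb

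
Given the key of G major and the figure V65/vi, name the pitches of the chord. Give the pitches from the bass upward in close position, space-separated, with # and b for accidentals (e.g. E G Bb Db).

V65/vi is a secondary dominant — the dominant seventh of vi. vi in G major is E, so the applied chord's root is B, a perfect fifth above.
Building a dominant seventh chord on B gives B-D#-F#-A.
With the 65 figure the chord is in first inversion; from the bass D# upward in close position it reads D#-F#-A-B.

D# F# A B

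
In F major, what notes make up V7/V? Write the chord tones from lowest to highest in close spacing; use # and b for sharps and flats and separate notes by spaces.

G B D F

The slash means an applied dominant: we want the dominant of V. In F major, V is C major, and its dominant is built on G.
Building a dominant seventh chord on G gives G-B-D-F.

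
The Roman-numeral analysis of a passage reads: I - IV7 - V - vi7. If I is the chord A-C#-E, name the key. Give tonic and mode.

A major

I is given as A-C#-E — a major triad with root A.
If A is scale degree 1 and the mode makes that degree carry a major triad, the tonic is A and the mode is major.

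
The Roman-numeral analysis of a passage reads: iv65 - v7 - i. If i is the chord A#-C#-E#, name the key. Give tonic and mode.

A# minor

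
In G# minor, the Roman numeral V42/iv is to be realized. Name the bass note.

F#

The applied chord V42/iv is rooted on G#: G#-B#-D#-F#.
The figure 42 means third inversion — the seventh is in the bass.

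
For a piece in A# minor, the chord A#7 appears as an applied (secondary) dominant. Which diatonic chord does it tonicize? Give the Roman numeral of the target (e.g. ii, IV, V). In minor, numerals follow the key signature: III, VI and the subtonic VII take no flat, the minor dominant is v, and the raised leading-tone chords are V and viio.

iv

The chord is a dominant seventh chord on A#.
A dominant resolves down a perfect fifth: A# → D#. In A# minor, D# is scale degree 4, i.e. iv.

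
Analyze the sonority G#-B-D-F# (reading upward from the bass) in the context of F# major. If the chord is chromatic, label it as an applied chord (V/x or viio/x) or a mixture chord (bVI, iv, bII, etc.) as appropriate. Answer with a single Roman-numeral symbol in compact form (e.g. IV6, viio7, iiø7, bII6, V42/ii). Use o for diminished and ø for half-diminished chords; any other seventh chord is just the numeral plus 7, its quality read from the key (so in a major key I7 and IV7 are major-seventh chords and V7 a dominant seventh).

Stacked in thirds the chord is G#-B-D-F#: a half-diminished seventh chord on G#.
G# is the second degree of F# major. This is the half-diminished supertonic seventh, borrowed from the parallel minor.

iiø7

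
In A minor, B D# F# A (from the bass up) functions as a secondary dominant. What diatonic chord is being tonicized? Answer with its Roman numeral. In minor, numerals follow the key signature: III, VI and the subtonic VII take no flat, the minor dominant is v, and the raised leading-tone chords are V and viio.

V

The chord is a dominant seventh chord on B.
A dominant resolves down a perfect fifth: B → E. In A minor, E is scale degree 5, i.e. V.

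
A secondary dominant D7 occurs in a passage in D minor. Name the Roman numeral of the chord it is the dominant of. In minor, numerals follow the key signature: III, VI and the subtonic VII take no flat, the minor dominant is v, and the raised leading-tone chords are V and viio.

iv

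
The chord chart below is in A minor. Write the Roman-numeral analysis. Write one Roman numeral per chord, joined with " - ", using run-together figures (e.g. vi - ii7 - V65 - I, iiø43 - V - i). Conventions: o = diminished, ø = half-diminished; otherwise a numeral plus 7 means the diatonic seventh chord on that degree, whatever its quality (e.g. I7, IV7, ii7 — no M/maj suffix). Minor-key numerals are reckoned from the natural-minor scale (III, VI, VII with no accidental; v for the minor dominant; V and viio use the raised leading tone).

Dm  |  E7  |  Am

Dm: minor triad on D = scale degree 4 → iv.
E7 has root E, degree 5 in A minor, so V7.
Am: minor triad on A = scale degree 1 → i.

iv - V7 - i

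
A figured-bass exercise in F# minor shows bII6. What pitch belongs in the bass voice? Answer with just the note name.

B

bII in F# minor has root G; the chord is G-B-D.
The figure 6 means first inversion — the third is in the bass.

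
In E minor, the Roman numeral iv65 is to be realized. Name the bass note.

C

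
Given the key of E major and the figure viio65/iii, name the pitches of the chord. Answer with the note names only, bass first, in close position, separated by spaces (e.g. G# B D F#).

A# C# E F##

The slash marks an applied leading-tone chord: viio of iii. In E major, iii is G#, so the leading tone to it is F##, a half step below.
Building a fully diminished seventh chord on F## gives F##-A#-C#-E.
The figured bass 65 indicates first inversion, placing the third (A#) in the bass: A#-C#-E-F##.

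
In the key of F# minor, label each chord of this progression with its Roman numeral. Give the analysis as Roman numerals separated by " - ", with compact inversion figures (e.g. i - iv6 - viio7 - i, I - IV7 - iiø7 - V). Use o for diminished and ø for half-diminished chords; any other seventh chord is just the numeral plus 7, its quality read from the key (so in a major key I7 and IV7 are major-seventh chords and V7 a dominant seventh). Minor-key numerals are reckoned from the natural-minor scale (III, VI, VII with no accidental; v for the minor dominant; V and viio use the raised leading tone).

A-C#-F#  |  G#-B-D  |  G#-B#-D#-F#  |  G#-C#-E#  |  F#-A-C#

i6 - iio - V7/V - V64 - i

A-C#-F#: root F# is the tonic; minor triad there is i6.
G#-B-D: diminished triad on G# = scale degree 2 → iio.
G#-B#-D#-F# is the secondary dominant of V (dominant seventh chord on G#): V7/V.
G#-C#-E#: major triad on C# = scale degree 5 → V64.
F#-A-C#: minor triad on F# = scale degree 1 → i.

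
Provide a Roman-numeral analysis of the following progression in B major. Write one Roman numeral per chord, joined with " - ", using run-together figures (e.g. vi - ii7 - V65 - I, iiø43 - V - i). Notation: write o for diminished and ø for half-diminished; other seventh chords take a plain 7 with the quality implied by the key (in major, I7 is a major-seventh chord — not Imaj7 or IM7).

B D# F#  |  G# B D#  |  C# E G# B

I - vi - ii7

B-D#-F#: root B is the tonic; major triad there is I.
G#-B-D#: minor triad on G# = scale degree 6 → vi.
C#-E-G#-B: root C# is the supertonic; minor seventh chord there is ii7.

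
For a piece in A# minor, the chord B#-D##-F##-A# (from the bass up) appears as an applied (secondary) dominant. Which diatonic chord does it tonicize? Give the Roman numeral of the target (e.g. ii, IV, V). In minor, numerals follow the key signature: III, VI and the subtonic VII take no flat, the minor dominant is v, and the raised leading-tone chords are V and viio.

The chord is a dominant seventh chord on B#.
A dominant resolves down a perfect fifth: B# → E#. In A# minor, E# is scale degree 5, i.e. V.

V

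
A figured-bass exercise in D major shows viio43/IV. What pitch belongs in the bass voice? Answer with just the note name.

The applied chord viio43/IV is rooted on F#: F#-A-C-Eb.
The figure 43 means second inversion — the fifth is in the bass.

C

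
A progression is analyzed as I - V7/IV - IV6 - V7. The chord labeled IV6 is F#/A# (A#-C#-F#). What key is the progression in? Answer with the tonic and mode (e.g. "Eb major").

The anchor chord is a major triad on F#, labeled IV6.
If F# is scale degree 4 and the mode makes that degree carry a major triad, the tonic is C# and the mode is major.

C# major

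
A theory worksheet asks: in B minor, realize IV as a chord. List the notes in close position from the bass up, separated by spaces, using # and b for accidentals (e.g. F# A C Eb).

Scale degree 4 in B minor is E; here the chord built on it is altered to a major triad. IV is the major subdominant, borrowed from the parallel major.
So the chord is E-G#-B, a major triad.

E G# B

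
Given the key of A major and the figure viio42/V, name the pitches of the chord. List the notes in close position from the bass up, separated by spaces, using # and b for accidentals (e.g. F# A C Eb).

viio42/V is a secondary leading-tone chord. The target V is E in A major; the applied chord is rooted a semitone below, on D#.
Building a fully diminished seventh chord on D# gives D#-F#-A-C.
The figured bass 42 indicates third inversion, placing the seventh (C) in the bass: C-D#-F#-A.

C D# F# A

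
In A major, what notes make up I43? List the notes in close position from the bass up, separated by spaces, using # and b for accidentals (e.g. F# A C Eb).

In A major, scale degree 1 is A, and the diatonic chord built there is a major seventh chord.
Stacking thirds from A gives A-C#-E-G#.
With the 43 figure the chord is in second inversion; from the bass E upward in close position it reads E-G#-A-C#.

E G# A C#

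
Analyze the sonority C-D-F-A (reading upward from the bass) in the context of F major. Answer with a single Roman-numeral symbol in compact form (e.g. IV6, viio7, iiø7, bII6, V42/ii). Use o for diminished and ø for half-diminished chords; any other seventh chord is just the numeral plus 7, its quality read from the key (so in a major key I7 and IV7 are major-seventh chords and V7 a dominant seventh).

vi42

The pitches D-F-A-C form a minor seventh chord rooted on D.
D is scale degree 6 in F major, and a minor seventh chord on that degree is written vi7.
With C in the bass the chord is in third inversion, so the figured bass is 42.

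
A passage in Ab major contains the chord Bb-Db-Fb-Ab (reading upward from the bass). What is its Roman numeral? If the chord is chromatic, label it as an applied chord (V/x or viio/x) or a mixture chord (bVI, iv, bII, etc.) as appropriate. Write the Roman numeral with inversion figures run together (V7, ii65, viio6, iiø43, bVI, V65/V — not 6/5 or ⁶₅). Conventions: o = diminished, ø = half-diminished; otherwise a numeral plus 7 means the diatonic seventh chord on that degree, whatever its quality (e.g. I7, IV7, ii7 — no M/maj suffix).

The pitches Bb-Db-Fb-Ab form a half-diminished seventh chord rooted on Bb.
Bb is the second degree of Ab major. This is the half-diminished supertonic seventh, borrowed from the parallel minor.

iiø7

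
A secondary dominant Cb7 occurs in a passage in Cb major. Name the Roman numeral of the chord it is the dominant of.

The chord is a dominant seventh chord on Cb.
A dominant resolves down a perfect fifth: Cb → Fb. In Cb major, Fb is scale degree 4, i.e. IV.

IV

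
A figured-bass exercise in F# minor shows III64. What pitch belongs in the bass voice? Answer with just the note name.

III in F# minor has root A; the chord is A-C#-E.
The figure 64 means second inversion — the fifth is in the bass.

E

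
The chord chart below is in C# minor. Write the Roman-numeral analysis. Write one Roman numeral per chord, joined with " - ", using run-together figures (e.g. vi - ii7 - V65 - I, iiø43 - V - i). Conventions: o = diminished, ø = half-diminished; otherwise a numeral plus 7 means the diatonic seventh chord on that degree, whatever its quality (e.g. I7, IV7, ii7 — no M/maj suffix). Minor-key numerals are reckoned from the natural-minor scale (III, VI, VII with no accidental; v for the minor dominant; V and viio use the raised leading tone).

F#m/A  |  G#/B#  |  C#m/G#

iv6 - V6 - i64

F#m/A has root F#, degree 4 in C# minor, so iv6.
G#/B#: root G# is the dominant; major triad there is V6.
C#m/G#: root C# is the tonic; minor triad there is i64.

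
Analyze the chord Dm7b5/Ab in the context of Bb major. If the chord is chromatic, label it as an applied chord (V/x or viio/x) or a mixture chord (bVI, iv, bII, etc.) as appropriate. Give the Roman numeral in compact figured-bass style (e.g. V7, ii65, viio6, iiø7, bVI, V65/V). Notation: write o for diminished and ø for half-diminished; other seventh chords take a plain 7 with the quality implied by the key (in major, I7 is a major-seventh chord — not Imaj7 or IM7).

viiø43/IV

Stacked in thirds the chord is D-F-Ab-C: a half-diminished seventh chord on D.
D sits a half step below Eb (IV in Bb major); a diminished chord there is the applied leading-tone chord of IV.
With Ab in the bass the chord is in second inversion, so the figured bass is 43.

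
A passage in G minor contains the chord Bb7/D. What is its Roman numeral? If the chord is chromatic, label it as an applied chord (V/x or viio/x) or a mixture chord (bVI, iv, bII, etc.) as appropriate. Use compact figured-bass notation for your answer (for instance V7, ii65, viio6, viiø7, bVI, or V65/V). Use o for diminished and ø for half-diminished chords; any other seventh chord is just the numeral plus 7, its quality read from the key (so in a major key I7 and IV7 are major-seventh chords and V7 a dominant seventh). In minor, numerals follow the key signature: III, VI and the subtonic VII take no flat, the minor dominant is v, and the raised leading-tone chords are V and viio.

V65/VI

The pitches Bb-D-F-Ab form a dominant seventh chord rooted on Bb.
Bb is not a diatonic chord root with this quality in G minor, but it lies a perfect fifth above Eb (VI), so the chord functions as an applied dominant of VI.
With D in the bass the chord is in first inversion, so the figured bass is 65.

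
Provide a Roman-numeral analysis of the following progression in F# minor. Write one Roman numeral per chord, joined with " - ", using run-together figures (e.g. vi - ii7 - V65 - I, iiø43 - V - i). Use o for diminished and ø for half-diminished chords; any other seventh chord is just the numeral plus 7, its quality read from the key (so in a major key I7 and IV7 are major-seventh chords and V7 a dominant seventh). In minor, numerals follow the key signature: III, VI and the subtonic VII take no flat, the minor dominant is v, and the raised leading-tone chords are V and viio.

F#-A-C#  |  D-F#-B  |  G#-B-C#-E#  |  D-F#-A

i - iv6 - V43 - VI

F#-A-C#: root F# is the tonic; minor triad there is i.
D-F#-B: root B is the subdominant; minor triad there is iv6.
G#-B-C#-E# has root C#, degree 5 in F# minor, so V43.
D-F#-A: major triad on D = scale degree 6 → VI.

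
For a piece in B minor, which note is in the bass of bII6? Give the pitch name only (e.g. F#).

bII in B minor has root C; the chord is C-E-G.
The figure 6 means first inversion — the third is in the bass.

E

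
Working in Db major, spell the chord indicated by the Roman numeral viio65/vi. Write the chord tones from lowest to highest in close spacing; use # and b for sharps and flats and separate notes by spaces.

viio65/vi is a secondary leading-tone chord. The target vi is Bb in Db major; the applied chord is rooted a semitone below, on A.
Building a fully diminished seventh chord on A gives A-C-Eb-Gb.
The figured bass 65 indicates first inversion, placing the third (C) in the bass: C-Eb-Gb-A.

C Eb Gb A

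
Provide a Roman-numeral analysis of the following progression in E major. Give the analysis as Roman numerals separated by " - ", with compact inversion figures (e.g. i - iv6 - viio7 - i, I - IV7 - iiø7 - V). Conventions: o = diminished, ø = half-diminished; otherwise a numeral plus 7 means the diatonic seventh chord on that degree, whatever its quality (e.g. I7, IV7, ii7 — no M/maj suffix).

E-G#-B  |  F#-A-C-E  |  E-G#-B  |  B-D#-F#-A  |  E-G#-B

E-G#-B: major triad on E = scale degree 1 → I.
F#-A-C-E is non-diatonic — iiø7, a mixture chord from E minor.
E-G#-B: major triad on E = scale degree 1 → I.
B-D#-F#-A has root B, degree 5 in E major, so V7.
E-G#-B has root E, degree 1 in E major, so I.

I - iiø7 - I - V7 - I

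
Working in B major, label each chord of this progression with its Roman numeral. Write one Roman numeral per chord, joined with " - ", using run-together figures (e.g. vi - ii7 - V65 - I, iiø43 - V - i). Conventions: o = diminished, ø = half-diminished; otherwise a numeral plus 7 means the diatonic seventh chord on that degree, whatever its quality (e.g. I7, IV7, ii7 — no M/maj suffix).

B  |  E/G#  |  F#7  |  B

B: major triad on B = scale degree 1 → I.
E/G#: root E is the subdominant; major triad there is IV6.
F#7 has root F#, degree 5 in B major, so V7.
B: major triad on B = scale degree 1 → I.

I - IV6 - V7 - I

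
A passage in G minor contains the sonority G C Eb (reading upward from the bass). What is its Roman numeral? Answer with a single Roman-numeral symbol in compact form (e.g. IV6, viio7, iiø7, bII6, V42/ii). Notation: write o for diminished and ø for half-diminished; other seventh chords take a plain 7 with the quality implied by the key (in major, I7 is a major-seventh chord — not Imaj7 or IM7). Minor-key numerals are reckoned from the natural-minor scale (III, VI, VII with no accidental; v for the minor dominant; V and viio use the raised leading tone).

The pitches C-Eb-G form a minor triad rooted on C.
C is scale degree 4 in G minor, and a minor triad on that degree is written iv.
With G in the bass the chord is in second inversion, so the figured bass is 64.

iv64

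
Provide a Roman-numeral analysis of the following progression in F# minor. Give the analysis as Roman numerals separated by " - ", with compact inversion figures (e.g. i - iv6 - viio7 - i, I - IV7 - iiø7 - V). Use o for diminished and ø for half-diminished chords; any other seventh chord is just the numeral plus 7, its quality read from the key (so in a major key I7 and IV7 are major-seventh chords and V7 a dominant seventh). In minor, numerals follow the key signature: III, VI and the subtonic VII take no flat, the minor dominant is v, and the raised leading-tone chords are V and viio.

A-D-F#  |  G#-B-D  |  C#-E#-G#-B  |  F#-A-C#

VI64 - iio - V7 - i

A-D-F#: root D is the submediant; major triad there is VI64.
G#-B-D: diminished triad on G# = scale degree 2 → iio.
C#-E#-G#-B has root C#, degree 5 in F# minor, so V7.
F#-A-C#: minor triad on F# = scale degree 1 → i.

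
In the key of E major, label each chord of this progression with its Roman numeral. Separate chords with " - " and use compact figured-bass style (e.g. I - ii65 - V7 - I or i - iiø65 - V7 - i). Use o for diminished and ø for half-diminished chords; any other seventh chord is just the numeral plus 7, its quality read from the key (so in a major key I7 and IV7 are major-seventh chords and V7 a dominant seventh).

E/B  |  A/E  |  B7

E/B: root E is the tonic; major triad there is I64.
A/E has root A, degree 4 in E major, so IV64.
B7: dominant seventh chord on B = scale degree 5 → V7.

I64 - IV64 - V7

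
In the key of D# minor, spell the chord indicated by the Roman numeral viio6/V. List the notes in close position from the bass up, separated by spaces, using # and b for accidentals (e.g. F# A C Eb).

B# D# G##

The slash marks an applied leading-tone chord: viio of V. In D# minor, V is A#, so the leading tone to it is G##, a half step below.
Building a diminished triad on G## gives G##-B#-D#.
With the 6 figure the chord is in first inversion; from the bass B# upward in close position it reads B#-D#-G##.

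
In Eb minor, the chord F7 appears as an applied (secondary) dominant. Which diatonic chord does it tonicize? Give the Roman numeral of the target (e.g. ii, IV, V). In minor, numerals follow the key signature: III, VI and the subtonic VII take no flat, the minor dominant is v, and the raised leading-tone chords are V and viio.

V

The chord is a dominant seventh chord on F.
A dominant resolves down a perfect fifth: F → Bb. In Eb minor, Bb is scale degree 5, i.e. V.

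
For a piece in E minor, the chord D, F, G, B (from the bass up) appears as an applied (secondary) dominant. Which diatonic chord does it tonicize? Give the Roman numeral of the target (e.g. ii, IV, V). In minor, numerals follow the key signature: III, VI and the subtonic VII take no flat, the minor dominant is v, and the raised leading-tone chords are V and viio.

VI

The chord is a dominant seventh chord on G.
A dominant resolves down a perfect fifth: G → C. In E minor, C is scale degree 6, i.e. VI.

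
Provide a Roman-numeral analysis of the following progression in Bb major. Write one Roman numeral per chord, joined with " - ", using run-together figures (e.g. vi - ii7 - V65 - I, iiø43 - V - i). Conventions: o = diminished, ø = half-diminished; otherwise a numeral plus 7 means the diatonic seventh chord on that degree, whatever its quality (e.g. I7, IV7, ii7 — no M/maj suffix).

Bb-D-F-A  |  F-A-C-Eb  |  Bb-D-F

Bb-D-F-A: major seventh chord on Bb = scale degree 1 → I7.
F-A-C-Eb: dominant seventh chord on F = scale degree 5 → V7.
Bb-D-F: root Bb is the tonic; major triad there is I.

I7 - V7 - I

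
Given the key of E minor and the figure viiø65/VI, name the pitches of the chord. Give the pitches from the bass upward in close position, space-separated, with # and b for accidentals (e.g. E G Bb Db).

The slash marks an applied leading-tone chord: viio of VI. In E minor, VI is C, so the leading tone to it is B, a half step below.
Building a half-diminished seventh chord on B gives B-D-F-A.
With the 65 figure the chord is in first inversion; from the bass D upward in close position it reads D-F-A-B.

D F A B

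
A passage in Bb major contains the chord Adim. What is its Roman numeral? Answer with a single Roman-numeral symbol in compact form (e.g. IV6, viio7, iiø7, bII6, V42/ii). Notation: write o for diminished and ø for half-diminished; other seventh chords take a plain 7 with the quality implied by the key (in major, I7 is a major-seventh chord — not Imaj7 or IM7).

viio

The pitches A-C-Eb form a diminished triad rooted on A.
In Bb major, A is the leading tone; the diatonic diminished triad there is viio.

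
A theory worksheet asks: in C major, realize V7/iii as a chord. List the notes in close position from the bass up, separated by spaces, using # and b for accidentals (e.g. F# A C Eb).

The slash means an applied dominant: we want the dominant of iii. In C major, iii is E minor, and its dominant is built on B.
Building a dominant seventh chord on B gives B-D#-F#-A.

B D# F# A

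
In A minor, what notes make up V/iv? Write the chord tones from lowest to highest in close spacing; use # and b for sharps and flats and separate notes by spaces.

The slash means an applied dominant: we want the dominant of iv. In A minor, iv is D minor, and its dominant is built on A.
Building a major triad on A gives A-C#-E.

A C# E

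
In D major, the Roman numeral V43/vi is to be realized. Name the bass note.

The applied chord V43/vi is rooted on F#: F#-A#-C#-E.
The figure 43 means second inversion — the fifth is in the bass.

C#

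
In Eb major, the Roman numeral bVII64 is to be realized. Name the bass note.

bVII in Eb major has root Db; the chord is Db-F-Ab.
The figure 64 means second inversion — the fifth is in the bass.

Ab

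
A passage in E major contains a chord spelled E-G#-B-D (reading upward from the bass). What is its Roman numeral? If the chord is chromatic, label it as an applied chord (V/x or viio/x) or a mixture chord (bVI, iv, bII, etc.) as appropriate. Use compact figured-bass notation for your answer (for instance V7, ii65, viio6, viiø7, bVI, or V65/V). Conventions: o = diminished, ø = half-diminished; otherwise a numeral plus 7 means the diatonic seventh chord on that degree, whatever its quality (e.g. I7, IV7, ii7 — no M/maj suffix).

V7/IV

The pitches E-G#-B-D form a dominant seventh chord rooted on E.
E is not a diatonic chord root with this quality in E major, but it lies a perfect fifth above A (IV), so the chord functions as an applied dominant of IV.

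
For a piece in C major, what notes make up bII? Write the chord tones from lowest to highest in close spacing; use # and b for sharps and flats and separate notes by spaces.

Db F Ab

Scale degree 2 in C major is D; lowering it a half step gives Db. bII is the Neapolitan chord — a major triad on the lowered second degree.
So the chord is Db-F-Ab.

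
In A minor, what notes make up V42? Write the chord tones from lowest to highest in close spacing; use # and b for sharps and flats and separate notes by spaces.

In A minor, scale degree 5 is E. The dominant is major (leading tone raised), so V is a dominant seventh chord.
Stacking thirds from E gives E-G#-B-D.
The figured bass 42 indicates third inversion, placing the seventh (D) in the bass: D-E-G#-B.

D E G# B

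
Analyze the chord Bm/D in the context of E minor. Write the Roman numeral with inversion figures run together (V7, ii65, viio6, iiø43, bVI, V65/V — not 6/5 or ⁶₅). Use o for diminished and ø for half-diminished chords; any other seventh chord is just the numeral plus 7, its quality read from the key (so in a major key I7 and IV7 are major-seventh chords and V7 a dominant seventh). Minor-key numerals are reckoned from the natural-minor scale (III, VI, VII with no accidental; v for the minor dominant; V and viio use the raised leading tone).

v6

The pitches B-D-F# form a minor triad rooted on B.
In E minor, B is the dominant; the diatonic minor triad there is v.
With D in the bass the chord is in first inversion, so the figured bass is 6.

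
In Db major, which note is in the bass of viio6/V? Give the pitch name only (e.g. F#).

The applied chord viio6/V is rooted on G: G-Bb-Db.
The figure 6 means first inversion — the third is in the bass.

Bb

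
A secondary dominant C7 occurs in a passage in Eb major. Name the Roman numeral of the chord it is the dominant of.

ii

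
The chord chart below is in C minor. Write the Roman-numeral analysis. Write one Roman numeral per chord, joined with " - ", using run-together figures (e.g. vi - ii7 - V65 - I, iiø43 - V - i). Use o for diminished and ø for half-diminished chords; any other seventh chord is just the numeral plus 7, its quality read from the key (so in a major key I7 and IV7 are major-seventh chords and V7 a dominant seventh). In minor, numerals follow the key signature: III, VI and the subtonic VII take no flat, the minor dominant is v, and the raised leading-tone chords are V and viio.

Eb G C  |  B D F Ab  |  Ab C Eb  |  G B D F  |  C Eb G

Eb-G-C: minor triad on C = scale degree 1 → i6.
B-D-F-Ab: fully diminished seventh chord on B = scale degree 7 → viio7.
Ab-C-Eb: major triad on Ab = scale degree 6 → VI.
G-B-D-F has root G, degree 5 in C minor, so V7.
C-Eb-G: minor triad on C = scale degree 1 → i.

i6 - viio7 - VI - V7 - i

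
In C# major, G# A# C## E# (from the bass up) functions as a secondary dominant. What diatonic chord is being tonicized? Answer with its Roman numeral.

The chord is a dominant seventh chord on A#.
A dominant resolves down a perfect fifth: A# → D#. In C# major, D# is scale degree 2, i.e. ii.

ii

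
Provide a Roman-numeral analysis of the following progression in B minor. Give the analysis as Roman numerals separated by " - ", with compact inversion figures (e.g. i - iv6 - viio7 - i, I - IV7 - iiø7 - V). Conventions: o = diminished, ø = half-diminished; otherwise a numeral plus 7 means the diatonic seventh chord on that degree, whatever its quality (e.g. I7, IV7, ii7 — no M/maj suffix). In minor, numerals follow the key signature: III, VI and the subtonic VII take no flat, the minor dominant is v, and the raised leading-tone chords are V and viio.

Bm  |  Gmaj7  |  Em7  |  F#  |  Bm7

i - VI7 - iv7 - V - i7

Bm: root B is the tonic; minor triad there is i.
Gmaj7 has root G, degree 6 in B minor, so VI7.
Em7: root E is the subdominant; minor seventh chord there is iv7.
F#: major triad on F# = scale degree 5 → V.
Bm7 has root B, degree 1 in B minor, so i7.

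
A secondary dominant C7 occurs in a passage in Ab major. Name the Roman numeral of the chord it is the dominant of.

The chord is a dominant seventh chord on C.
A dominant resolves down a perfect fifth: C → F. In Ab major, F is scale degree 6, i.e. vi.

vi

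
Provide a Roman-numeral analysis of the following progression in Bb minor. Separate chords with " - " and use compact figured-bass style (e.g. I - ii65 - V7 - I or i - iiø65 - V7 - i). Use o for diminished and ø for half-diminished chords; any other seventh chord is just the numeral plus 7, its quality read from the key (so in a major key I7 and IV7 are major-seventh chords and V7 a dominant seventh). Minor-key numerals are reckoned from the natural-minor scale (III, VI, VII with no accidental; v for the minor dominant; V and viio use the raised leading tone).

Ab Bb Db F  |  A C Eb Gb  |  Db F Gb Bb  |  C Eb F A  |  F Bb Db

i42 - viio7 - VI43 - V43 - i64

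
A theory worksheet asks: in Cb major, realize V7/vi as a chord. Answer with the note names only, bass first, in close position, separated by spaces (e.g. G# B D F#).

Eb G Bb Db

The slash means an applied dominant: we want the dominant of vi. In Cb major, vi is Ab minor, and its dominant is built on Eb.
Building a dominant seventh chord on Eb gives Eb-G-Bb-Db.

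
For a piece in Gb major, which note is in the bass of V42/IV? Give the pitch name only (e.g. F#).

Fb

The applied chord V42/IV is rooted on Gb: Gb-Bb-Db-Fb.
The figure 42 means third inversion — the seventh is in the bass.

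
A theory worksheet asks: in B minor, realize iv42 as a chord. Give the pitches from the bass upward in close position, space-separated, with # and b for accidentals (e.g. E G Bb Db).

D E G B

In B minor, the subdominant is E, and the diatonic chord built there is a minor seventh chord.
Stacking thirds from E gives E-G-B-D.
The figured bass 42 indicates third inversion, placing the seventh (D) in the bass: D-E-G-B.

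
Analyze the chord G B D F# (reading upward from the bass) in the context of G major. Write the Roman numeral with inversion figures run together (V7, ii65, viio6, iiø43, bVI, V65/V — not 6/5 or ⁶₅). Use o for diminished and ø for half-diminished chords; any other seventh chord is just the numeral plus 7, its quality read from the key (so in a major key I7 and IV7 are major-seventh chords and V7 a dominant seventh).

I7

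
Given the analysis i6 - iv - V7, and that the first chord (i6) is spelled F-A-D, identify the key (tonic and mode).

D minor

The chord Dm/F is a minor triad rooted on D; its label is i6.
If D is scale degree 1 and the mode makes that degree carry a minor triad, the tonic is D and the mode is minor.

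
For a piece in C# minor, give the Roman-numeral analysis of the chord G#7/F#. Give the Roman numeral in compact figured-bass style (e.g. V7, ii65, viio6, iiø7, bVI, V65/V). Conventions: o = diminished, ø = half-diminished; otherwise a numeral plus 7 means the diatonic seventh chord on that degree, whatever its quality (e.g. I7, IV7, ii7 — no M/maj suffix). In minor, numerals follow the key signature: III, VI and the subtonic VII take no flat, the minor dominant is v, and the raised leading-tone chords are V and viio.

V42

The pitches G#-B#-D#-F# form a dominant seventh chord rooted on G#.
In C# minor, G# is the dominant; the diatonic dominant seventh chord there is V7.
With F# in the bass the chord is in third inversion, so the figured bass is 42.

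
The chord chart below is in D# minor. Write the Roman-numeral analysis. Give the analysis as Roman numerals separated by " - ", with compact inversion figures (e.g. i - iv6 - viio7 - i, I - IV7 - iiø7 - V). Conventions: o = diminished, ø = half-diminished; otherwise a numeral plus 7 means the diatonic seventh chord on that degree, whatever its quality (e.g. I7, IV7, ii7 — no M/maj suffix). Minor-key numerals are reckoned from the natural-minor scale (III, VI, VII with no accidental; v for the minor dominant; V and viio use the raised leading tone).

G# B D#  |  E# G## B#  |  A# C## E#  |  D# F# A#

iv - V/V - V - i

G#-B-D# has root G#, degree 4 in D# minor, so iv.
E#-G##-B#: chromatic; E# is V of V, so V/V.
A#-C##-E# has root A#, degree 5 in D# minor, so V.
D#-F#-A# has root D#, degree 1 in D# minor, so i.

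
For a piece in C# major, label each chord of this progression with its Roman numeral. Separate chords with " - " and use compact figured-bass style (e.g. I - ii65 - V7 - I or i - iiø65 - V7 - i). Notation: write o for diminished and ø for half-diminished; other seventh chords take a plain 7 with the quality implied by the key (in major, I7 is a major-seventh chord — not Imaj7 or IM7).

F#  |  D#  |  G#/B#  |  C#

F# has root F#, degree 4 in C# major, so IV.
D#: a major triad on D#, the applied dominant of V → V/V.
G#/B#: root G# is the dominant; major triad there is V6.
C#: major triad on C# = scale degree 1 → I.

IV - V/V - V6 - I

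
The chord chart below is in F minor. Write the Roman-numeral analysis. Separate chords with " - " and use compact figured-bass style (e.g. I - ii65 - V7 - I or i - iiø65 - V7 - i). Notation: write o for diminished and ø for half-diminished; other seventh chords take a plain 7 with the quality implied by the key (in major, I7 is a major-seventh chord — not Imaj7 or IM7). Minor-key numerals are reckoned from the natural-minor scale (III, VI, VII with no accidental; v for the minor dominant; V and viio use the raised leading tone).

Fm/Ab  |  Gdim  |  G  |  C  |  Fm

Fm/Ab: minor triad on F = scale degree 1 → i6.
Gdim: root G is the supertonic; diminished triad there is iio.
G: a major triad on G, the applied dominant of V → V/V.
C has root C, degree 5 in F minor, so V.
Fm: root F is the tonic; minor triad there is i.

i6 - iio - V/V - V - i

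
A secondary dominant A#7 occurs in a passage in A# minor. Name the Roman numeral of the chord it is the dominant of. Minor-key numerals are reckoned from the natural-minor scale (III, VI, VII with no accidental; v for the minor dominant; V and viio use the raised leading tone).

iv

The chord is a dominant seventh chord on A#.
A dominant resolves down a perfect fifth: A# → D#. In A# minor, D# is scale degree 4, i.e. iv.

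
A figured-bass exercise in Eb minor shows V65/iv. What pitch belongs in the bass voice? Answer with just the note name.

G

The applied chord V65/iv is rooted on Eb: Eb-G-Bb-Db.
The figure 65 means first inversion — the third is in the bass.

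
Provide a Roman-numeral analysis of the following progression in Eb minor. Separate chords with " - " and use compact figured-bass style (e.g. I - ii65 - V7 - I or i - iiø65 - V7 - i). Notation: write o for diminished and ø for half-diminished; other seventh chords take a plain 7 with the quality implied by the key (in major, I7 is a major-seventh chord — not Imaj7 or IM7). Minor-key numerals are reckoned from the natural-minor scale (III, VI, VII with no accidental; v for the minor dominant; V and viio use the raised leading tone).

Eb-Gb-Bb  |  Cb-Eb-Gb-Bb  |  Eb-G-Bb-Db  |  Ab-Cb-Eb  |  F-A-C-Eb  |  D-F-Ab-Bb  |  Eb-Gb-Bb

i - VI7 - V7/iv - iv - V7/V - V65 - i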